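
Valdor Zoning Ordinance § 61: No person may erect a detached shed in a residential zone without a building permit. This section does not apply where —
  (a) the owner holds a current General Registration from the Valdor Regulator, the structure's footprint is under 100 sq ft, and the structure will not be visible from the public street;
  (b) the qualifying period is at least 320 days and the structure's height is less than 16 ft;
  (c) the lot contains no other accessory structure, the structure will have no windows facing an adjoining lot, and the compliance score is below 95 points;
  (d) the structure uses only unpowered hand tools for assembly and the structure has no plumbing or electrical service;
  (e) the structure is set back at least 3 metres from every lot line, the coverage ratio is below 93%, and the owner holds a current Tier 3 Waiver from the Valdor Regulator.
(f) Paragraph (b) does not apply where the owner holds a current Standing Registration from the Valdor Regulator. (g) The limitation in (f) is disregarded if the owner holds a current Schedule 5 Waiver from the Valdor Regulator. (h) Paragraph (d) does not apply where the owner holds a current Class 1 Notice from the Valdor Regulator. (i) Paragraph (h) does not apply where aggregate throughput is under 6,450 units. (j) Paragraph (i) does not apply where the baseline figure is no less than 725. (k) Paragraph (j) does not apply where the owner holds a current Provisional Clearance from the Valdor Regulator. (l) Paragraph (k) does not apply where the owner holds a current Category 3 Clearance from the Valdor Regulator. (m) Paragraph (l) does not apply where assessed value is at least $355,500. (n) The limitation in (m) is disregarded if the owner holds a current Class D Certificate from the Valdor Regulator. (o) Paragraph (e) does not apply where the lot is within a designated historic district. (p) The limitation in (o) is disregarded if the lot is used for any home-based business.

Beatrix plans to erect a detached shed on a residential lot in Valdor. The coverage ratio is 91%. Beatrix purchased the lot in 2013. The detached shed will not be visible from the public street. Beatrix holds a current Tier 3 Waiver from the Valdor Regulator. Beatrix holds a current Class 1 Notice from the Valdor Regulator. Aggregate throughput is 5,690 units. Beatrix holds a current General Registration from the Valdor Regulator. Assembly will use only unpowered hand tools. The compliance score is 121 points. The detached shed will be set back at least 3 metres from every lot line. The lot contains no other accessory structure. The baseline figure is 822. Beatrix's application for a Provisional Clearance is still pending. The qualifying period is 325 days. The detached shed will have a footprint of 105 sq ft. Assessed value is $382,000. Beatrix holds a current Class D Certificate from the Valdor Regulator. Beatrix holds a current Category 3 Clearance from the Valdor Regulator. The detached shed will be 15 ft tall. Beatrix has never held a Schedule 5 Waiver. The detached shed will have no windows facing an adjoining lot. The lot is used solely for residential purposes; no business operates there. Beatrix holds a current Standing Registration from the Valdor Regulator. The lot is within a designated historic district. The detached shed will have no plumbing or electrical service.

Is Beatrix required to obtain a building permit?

Yes — Beatrix must obtain a building permit.

Exception (a) fails — the structure's footprint is 105 sq ft, not under 100 sq ft.
Exception (b)'s conditions are all satisfied: the qualifying period is 325 days, meeting the 320 days threshold; the structure's height is 15 ft, less than the 16 ft limit. However, paragraphs (f)–(g) must be considered: (f) operates against (b): a current Standing Registration is held. (g) does not operate here (there is no Schedule 5 Waiver in force), so (f) stands. Exception (b) does not apply.
Exception (c) fails — the compliance score is 121 points, not below 95 points.
All of (d)'s requirements are met (assembly uses only hand tools; there is no plumbing or electrical service). Turning to paragraphs (h)–(n): (h) is triggered — a current Class 1 Notice is held. (i) would limit (h) — aggregate throughput is 5,690 units, under the 6,450 units limit — but (j) sets (i) aside: (j) is engaged — the baseline figure is 822, meeting the 725 threshold. (k) is not triggered (the Provisional Clearance is not current), so (j) stands. Exception (d) does not apply.
Exception (e)'s conditions are all satisfied: the setback is at least 3 m on every side; the coverage ratio is 91%, below the 93% limit; a current Tier 3 Waiver is held. But applying paragraphs (o)–(p): (o) operates against (e): the lot is in a historic district. (p), which would lift (o), is not engaged — the lot is solely residential. So (e) is unavailable.
No exception displaces § 61.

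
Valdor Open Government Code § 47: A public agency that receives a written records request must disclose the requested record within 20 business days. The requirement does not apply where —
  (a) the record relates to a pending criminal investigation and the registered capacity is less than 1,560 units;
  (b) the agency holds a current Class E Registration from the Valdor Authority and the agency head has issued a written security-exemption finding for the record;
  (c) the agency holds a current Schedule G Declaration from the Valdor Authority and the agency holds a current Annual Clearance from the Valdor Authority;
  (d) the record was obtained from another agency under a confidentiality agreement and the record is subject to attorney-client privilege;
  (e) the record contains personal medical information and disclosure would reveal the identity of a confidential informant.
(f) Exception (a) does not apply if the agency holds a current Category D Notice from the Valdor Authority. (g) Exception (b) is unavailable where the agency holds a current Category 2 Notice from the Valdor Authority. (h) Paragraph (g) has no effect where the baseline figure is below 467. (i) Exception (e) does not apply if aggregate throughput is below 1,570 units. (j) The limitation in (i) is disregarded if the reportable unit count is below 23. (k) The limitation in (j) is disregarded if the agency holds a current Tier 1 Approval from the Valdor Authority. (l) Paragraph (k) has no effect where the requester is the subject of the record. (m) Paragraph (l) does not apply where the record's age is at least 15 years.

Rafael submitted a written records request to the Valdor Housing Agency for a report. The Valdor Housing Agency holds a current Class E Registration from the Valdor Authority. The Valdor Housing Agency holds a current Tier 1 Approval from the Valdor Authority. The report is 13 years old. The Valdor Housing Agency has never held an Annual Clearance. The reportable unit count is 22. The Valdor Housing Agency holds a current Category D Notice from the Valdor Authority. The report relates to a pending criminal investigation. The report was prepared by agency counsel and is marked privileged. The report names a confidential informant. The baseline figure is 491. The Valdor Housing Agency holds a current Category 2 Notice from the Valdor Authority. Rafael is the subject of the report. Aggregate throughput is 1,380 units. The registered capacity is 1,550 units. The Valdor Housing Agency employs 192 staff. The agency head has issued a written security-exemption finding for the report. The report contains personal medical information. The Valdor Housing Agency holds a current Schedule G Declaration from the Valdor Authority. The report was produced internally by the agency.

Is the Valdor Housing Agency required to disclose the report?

All of (a)'s requirements are met (the report relates to a pending investigation; the registered capacity is 1,550 units, less than the 1,560 units limit). However, paragraph (f) must be considered: (f) operates against (a): a current Category D Notice is held. (a) is therefore removed.
All of (b)'s requirements are met (a current Class E Registration is held; a written security-exemption finding has been issued). But applying paragraphs (g)–(h): (g) operates against (b): a current Category 2 Notice is held. (h), which would lift (g), is not engaged — the baseline figure is 491, not below 467. Exception (b) does not apply.
Exception (c) requires that the agency holds a current Annual Clearance from the Valdor Authority; but there is no Annual Clearance in force, so (c) is unavailable.
Exception (d) requires that the record was obtained from another agency under a confidentiality agreement; but the report was produced internally, so (d) is unavailable.
Exception (e): the report contains personal medical information; the report names a confidential informant — every condition holds. Under paragraphs (i)–(m): (i) applies (aggregate throughput is 1,380 units, below the 1,570 units limit), but yields to (j): (j) is engaged — the reportable unit count is 22, below the 23 limit. (k) is triggered (a current Tier 1 Approval is held), but is overridden by (l): (l) operates against (k): Rafael is the subject of the report. (m) is inapplicable (the record's age is 13 years, short of 15 years), so (l) stands. So (e) applies.

No — exception (e) applies; the Valdor Housing Agency is not required to disclose the report.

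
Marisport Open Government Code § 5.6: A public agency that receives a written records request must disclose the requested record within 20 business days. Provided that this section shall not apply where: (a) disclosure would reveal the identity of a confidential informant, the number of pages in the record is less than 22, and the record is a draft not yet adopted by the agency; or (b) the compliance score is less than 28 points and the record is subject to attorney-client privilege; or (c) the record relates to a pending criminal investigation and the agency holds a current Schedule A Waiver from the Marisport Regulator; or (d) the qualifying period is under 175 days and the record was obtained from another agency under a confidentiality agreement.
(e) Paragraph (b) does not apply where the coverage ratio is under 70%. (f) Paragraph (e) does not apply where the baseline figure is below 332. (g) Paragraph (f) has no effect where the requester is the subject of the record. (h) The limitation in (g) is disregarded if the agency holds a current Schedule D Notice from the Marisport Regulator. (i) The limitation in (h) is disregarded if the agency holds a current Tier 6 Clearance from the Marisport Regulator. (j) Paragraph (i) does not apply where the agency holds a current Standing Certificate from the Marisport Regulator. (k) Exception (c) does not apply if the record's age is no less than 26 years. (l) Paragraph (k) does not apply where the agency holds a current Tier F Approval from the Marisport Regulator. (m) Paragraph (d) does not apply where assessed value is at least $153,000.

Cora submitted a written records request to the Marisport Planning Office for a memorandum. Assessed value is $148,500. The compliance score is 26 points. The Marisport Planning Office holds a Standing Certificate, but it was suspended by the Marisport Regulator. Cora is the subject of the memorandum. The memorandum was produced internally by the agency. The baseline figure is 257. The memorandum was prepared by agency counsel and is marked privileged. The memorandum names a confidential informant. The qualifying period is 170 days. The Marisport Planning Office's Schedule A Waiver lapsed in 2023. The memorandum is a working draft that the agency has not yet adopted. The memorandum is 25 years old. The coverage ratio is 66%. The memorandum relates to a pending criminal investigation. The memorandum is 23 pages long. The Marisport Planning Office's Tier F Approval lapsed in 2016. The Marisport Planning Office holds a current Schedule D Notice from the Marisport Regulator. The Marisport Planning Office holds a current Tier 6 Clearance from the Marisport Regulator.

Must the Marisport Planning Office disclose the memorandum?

Exception (a) does not apply: the number of pages in the record is 23, not less than 22.
All of (b)'s requirements are met (the compliance score is 26 points, less than the 28 points limit; the memorandum is privileged). Turning to paragraphs (e)–(j): (e) is engaged — the coverage ratio is 66%, under the 70% limit. (f) is engaged (the baseline figure is 257, below the 332 limit), but is itself disapplied by (g): (g) is engaged — Cora is the subject of the memorandum. (h) is triggered (a current Schedule D Notice is held), but is itself disapplied by (i): (i) operates against (h): a current Tier 6 Clearance is held. (j), which would lift (i), is not triggered — the Standing Certificate is not current. (b) is therefore removed.
Exception (c) fails — no current Schedule A Waiver is held.
Exception (d) does not apply: the memorandum was produced internally.
Every exception is unavailable, so the rule governs.

Yes — the Marisport Planning Office must disclose the memorandum.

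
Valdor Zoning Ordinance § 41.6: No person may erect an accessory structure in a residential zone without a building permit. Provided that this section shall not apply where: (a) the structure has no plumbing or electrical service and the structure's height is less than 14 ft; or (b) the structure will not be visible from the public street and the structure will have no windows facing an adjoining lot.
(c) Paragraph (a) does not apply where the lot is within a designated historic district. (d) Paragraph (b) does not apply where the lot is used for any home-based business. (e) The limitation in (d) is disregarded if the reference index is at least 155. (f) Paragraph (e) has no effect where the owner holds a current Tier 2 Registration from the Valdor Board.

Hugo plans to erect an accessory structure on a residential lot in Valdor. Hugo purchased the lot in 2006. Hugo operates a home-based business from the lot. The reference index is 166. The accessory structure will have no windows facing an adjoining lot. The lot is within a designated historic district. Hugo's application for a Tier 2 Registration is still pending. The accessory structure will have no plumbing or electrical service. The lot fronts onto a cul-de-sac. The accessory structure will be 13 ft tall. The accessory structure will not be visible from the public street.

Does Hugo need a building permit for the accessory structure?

No — exception (b) applies; Hugo does not need a building permit.

Exception (a)'s conditions are all satisfied: there is no plumbing or electrical service; the structure's height is 13 ft, less than the 14 ft limit. However, paragraph (c) must be considered: (c) operates against (a): the lot is in a historic district. (a) is therefore removed.
Exception (b): the structure will not be visible from the street; no windows face an adjoining lot — every condition holds. As to paragraphs (d)–(f): (d) would limit (b) — a home-based business operates on the lot — but (e) sets (d) aside: (e) is engaged — the reference index is 166, meeting the 155 threshold. (f) does not operate here (the Tier 2 Registration is not current), so (e) stands. (b) remains available.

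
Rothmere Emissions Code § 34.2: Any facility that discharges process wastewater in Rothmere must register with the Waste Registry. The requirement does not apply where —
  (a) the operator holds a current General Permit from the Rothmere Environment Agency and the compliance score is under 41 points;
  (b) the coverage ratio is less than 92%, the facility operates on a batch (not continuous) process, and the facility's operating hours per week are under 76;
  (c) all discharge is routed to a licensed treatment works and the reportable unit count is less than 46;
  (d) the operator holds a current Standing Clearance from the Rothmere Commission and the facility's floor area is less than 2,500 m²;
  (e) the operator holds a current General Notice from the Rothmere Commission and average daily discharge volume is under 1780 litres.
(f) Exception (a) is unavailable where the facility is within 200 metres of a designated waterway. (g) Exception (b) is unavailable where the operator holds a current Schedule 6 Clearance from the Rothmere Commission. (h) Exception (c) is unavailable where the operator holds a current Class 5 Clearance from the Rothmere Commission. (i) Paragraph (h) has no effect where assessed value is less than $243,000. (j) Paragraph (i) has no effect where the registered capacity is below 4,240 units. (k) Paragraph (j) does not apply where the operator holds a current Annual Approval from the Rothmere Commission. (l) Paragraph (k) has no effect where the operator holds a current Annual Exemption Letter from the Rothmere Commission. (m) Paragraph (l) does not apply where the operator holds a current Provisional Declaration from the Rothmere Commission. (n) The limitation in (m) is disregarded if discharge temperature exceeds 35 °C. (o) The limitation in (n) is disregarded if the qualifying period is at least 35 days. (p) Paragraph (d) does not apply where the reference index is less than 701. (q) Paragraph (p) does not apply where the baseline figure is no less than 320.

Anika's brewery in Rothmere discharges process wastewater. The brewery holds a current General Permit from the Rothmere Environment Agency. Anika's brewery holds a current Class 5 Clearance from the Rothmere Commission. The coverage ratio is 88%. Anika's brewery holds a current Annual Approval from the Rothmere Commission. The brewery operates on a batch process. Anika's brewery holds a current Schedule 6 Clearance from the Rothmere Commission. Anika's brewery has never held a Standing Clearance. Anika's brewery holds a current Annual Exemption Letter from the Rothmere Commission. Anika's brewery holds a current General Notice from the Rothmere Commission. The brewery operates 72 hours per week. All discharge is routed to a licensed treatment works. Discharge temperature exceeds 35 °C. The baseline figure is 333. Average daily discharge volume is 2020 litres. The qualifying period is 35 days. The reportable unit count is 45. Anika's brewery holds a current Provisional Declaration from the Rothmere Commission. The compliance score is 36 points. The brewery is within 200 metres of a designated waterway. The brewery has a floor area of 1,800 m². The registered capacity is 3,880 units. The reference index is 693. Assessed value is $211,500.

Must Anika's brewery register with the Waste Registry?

Exception (a) is satisfied on its face — a current General Permit is held; the compliance score is 36 points, under the 41 points limit. But: (f) operates against (a): the brewery is within 200 m of a designated waterway. Exception (a) does not apply.
Exception (b)'s conditions are all satisfied: the coverage ratio is 88%, less than the 92% limit; the facility operates on a batch process; the facility's operating hours per week are 72, under the 76 limit. But: (g) operates against (b): a current Schedule 6 Clearance is held. So (b) is unavailable.
All of (c)'s requirements are met (discharge is routed to a licensed treatment works; the reportable unit count is 45, less than the 46 limit). Considering the limiting provisions: (h) is triggered (a current Class 5 Clearance is held), but is overridden by (i): (i) operates against (h): assessed value is $211,500, less than the $243,000 limit. (j) would limit (i) — the registered capacity is 3,880 units, below the 4,240 units limit — but (k) sets (j) aside: (k) operates — a current Annual Approval is held. (l) is engaged (a current Annual Exemption Letter is held), but is displaced by (m): (m) operates against (l): a current Provisional Declaration is held. (n) would limit (m) — discharge temperature exceeds 35 °C — but (o) sets (n) aside: (o) operates — the qualifying period is 35 days, meeting the 35 days threshold. Exception (c) stands.
Exception (d) fails — no current Standing Clearance is held.
Exception (e) does not apply: average daily discharge volume is 2020 litres, not under 1780 litres.

No — exception (c) applies; Anika's brewery is not required to register with the Waste Registry.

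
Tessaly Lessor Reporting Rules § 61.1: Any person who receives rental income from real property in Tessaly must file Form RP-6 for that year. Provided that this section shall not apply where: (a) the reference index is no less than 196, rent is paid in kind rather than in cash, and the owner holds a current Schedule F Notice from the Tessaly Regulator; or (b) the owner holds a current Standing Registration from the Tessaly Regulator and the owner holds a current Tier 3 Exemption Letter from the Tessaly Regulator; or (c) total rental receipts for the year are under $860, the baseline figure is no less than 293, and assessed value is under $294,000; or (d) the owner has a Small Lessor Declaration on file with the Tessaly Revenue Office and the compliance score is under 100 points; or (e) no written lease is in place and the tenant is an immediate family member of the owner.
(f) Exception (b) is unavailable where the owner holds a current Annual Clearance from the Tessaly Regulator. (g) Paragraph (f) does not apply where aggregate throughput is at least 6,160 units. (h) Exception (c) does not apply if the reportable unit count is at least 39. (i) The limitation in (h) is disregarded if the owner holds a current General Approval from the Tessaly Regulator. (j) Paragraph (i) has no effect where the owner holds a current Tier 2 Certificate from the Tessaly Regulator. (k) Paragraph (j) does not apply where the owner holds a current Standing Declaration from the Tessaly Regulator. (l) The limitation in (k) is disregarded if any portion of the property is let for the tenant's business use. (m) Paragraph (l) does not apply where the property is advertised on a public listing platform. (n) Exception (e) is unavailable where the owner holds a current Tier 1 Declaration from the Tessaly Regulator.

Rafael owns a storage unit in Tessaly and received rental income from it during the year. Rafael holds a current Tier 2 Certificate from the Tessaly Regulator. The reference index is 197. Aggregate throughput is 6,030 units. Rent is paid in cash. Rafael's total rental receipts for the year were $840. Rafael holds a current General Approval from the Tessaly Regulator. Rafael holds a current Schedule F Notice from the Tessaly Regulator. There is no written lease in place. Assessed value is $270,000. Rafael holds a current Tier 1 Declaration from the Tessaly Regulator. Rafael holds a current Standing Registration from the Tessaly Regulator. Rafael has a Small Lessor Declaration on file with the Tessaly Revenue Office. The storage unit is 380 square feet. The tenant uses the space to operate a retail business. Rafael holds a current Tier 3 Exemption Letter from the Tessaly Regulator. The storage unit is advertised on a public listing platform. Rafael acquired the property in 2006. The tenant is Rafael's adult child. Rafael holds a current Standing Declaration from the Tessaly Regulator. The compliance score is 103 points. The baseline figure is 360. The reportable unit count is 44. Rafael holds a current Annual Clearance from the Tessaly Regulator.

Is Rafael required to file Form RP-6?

Exception (a) fails — rent is paid in cash.
Exception (b) is satisfied on its face — a current Standing Registration is held; a current Tier 3 Exemption Letter is held. However, paragraphs (f)–(g) must be considered: (f) applies — a current Annual Clearance is held. (g) is inapplicable (aggregate throughput is 6,030 units, short of 6,160 units), so (f) stands. So (b) is unavailable.
All of (c)'s requirements are met (total rental receipts for the year are $840, under the $860 limit; the baseline figure is 360, meeting the 293 threshold; assessed value is $270,000, under the $294,000 limit). Under paragraphs (h)–(m): (h) is engaged (the reportable unit count is 44, meeting the 39 threshold), but is itself disapplied by (i): (i) is engaged — a current General Approval is held. (j) is triggered (a current Tier 2 Certificate is held), but is displaced by (k): (k) is engaged — a current Standing Declaration is held. (l) would limit (k) — the space is let for business use — but (m) sets (l) aside: (m) is triggered — the property is publicly advertised. So (c) applies.
Exception (d) does not apply: the compliance score is 103 points, not under 100 points.
Exception (e): there is no written lease; the tenant is an immediate family member — every condition holds. But: (n) is triggered — a current Tier 1 Declaration is held. Exception (e) does not apply.

No — exception (c) applies; Rafael is not required to file Form RP-6.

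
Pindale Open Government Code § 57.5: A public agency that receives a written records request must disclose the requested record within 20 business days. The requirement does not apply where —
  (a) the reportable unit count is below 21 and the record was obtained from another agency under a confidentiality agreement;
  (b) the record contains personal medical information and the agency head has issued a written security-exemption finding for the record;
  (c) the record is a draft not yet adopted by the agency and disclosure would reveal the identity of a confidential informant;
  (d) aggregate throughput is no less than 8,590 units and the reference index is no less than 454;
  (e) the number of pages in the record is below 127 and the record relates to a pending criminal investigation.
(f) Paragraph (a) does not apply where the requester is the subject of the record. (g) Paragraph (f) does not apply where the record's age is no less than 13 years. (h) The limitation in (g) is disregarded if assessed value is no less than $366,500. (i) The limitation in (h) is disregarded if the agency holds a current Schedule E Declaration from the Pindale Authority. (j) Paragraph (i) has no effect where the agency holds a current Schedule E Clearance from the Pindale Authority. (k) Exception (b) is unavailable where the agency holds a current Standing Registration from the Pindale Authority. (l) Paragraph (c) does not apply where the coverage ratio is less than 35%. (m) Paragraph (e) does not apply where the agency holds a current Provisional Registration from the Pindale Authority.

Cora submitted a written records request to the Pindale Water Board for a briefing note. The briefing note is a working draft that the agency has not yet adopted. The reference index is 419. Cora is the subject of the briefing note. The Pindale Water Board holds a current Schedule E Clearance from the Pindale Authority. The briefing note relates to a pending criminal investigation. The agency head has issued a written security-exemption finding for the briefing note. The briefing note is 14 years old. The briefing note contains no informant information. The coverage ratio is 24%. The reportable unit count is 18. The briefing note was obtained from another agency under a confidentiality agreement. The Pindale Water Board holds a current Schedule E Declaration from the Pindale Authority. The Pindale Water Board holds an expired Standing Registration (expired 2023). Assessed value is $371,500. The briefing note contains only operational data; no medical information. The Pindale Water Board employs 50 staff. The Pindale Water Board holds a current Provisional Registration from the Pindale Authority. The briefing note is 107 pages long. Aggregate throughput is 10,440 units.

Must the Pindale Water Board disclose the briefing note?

Exception (a)'s conditions are all satisfied: the reportable unit count is 18, below the 21 limit; the briefing note was obtained under a confidentiality agreement. But: (f) operates — Cora is the subject of the briefing note. (g) would limit (f) — the record's age is 14 years, meeting the 13 years threshold — but (h) sets (g) aside: (h) operates against (g): assessed value is $371,500, meeting the $366,500 threshold. (i) would limit (h) — a current Schedule E Declaration is held — but (j) sets (i) aside: (j) operates against (i): a current Schedule E Clearance is held. (a) is therefore removed.
Exception (b) does not apply: the briefing note contains only operational data.
Exception (c) fails — the briefing note contains no informant information.
Exception (d) requires that the reference index is no less than 454; but the reference index is 419, short of 454, so (d) is unavailable.
Exception (e)'s conditions are all satisfied: the number of pages in the record is 107, below the 127 limit; the briefing note relates to a pending investigation. But applying paragraph (m): (m) operates against (e): a current Provisional Registration is held. Exception (e) does not apply.
No exception displaces § 57.5.

Yes — the Pindale Water Board must disclose the briefing note.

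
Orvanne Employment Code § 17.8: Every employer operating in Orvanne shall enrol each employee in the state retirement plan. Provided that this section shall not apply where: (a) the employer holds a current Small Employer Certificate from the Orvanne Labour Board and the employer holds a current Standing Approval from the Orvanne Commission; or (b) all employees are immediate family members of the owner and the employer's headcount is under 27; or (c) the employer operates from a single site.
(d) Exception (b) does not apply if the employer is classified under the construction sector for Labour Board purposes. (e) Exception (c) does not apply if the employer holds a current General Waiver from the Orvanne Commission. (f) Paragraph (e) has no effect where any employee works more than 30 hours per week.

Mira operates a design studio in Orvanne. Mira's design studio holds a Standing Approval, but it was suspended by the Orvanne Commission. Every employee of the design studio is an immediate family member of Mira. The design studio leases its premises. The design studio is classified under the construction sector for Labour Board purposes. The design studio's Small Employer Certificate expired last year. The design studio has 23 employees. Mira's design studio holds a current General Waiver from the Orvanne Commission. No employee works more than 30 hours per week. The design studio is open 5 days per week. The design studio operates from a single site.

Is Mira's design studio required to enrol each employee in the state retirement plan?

Yes — Mira's design studio must enrol each employee in the state retirement plan.

Exception (a) requires that the employer holds a current Small Employer Certificate from the Orvanne Labour Board; but the Small Employer Certificate has expired, so (a) is unavailable.
Exception (b) is satisfied on its face — every employee is an immediate family member; the employer's headcount is 23, under the 27 limit. But: (d) applies — the design studio is classified under the construction sector. Exception (b) does not apply.
Exception (c)'s conditions are all satisfied: the employer operates from a single site. But applying paragraphs (e)–(f): (e) operates against (c): a current General Waiver is held. (f), which would lift (e), is inapplicable — no employee exceeds 30 hours/week. Exception (c) does not apply.
No exception applies. The general rule governs.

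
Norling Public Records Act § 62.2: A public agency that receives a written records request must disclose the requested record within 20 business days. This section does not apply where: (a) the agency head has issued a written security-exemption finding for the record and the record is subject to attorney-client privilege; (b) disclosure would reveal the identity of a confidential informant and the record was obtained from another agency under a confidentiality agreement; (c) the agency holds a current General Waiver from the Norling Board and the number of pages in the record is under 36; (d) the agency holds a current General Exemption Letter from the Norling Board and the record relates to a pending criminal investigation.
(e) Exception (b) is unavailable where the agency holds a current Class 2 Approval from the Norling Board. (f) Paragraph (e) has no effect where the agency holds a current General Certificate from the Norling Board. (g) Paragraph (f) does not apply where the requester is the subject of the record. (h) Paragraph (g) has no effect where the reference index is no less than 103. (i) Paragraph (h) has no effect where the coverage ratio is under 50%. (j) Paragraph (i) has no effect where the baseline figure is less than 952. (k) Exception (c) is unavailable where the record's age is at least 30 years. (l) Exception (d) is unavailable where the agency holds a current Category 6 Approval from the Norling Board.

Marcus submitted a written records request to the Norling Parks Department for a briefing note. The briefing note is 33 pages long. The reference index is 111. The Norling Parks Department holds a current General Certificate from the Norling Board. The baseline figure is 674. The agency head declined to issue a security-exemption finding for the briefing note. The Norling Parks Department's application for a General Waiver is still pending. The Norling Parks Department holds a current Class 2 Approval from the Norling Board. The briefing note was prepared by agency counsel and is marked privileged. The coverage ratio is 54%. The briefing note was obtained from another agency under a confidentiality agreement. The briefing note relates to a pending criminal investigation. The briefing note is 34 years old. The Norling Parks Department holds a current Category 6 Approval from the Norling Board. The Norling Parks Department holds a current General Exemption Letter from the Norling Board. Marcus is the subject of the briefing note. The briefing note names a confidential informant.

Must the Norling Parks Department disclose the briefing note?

Exception (a) requires that the agency head has issued a written security-exemption finding for the record; but the agency head declined to issue a security-exemption finding, so (a) is unavailable.
All of (b)'s requirements are met (the briefing note names a confidential informant; the briefing note was obtained under a confidentiality agreement). Under paragraphs (e)–(j): (e) would limit (b) — a current Class 2 Approval is held — but (f) sets (e) aside: (f) operates against (e): a current General Certificate is held. (g) would limit (f) — Marcus is the subject of the briefing note — but (h) sets (g) aside: (h) operates — the reference index is 111, meeting the 103 threshold. (i), which would lift (h), is inapplicable — the coverage ratio is 54%, not under 50%. Exception (b) stands.
Exception (c) requires that the agency holds a current General Waiver from the Norling Board; but there is no General Waiver in force, so (c) is unavailable.
Exception (d): a current General Exemption Letter is held; the briefing note relates to a pending investigation — every condition holds. Turning to paragraph (l): (l) operates against (d): a current Category 6 Approval is held. Exception (d) does not apply.

No — exception (b) applies; the Norling Parks Department is not required to disclose the briefing note.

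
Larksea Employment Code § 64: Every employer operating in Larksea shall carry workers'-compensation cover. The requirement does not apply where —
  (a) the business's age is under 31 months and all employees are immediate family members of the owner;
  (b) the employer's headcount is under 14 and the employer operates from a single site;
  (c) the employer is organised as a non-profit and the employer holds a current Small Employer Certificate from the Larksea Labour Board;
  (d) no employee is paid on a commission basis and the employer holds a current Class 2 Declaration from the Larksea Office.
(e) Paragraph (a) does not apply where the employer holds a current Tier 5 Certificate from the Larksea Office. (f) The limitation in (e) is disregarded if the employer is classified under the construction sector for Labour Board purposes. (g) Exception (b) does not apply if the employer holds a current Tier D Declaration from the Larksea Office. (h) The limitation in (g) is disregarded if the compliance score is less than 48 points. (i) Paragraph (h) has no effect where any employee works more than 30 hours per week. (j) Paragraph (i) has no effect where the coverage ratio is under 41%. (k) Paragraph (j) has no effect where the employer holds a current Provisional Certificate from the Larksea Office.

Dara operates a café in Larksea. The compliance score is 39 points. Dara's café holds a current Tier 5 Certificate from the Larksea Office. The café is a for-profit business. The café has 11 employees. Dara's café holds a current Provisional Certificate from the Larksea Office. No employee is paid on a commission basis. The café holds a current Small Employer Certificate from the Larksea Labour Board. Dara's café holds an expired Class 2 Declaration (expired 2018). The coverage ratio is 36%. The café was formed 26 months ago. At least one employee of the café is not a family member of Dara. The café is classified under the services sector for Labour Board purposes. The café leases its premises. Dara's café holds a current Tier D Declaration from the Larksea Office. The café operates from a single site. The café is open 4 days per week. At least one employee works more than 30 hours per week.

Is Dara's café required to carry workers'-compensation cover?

Yes — Dara's café must carry workers'-compensation cover.

Exception (a) requires that all employees are immediate family members of the owner; but at least one employee is not a family member, so (a) is unavailable.
Exception (b)'s conditions are all satisfied: the employer's headcount is 11, under the 14 limit; the employer operates from a single site. But applying paragraphs (g)–(k): (g) applies — a current Tier D Declaration is held. (h) operates (the compliance score is 39 points, less than the 48 points limit), but is displaced by (i): (i) applies — at least one employee exceeds 30 hours/week. (j) would limit (i) — the coverage ratio is 36%, under the 41% limit — but (k) sets (j) aside: (k) operates against (j): a current Provisional Certificate is held. (b) is therefore removed.
Exception (c) fails — the employer is for-profit.
Exception (d) does not apply: the Class 2 Declaration is not current.
No exception is made out. Dara's café falls within the general rule.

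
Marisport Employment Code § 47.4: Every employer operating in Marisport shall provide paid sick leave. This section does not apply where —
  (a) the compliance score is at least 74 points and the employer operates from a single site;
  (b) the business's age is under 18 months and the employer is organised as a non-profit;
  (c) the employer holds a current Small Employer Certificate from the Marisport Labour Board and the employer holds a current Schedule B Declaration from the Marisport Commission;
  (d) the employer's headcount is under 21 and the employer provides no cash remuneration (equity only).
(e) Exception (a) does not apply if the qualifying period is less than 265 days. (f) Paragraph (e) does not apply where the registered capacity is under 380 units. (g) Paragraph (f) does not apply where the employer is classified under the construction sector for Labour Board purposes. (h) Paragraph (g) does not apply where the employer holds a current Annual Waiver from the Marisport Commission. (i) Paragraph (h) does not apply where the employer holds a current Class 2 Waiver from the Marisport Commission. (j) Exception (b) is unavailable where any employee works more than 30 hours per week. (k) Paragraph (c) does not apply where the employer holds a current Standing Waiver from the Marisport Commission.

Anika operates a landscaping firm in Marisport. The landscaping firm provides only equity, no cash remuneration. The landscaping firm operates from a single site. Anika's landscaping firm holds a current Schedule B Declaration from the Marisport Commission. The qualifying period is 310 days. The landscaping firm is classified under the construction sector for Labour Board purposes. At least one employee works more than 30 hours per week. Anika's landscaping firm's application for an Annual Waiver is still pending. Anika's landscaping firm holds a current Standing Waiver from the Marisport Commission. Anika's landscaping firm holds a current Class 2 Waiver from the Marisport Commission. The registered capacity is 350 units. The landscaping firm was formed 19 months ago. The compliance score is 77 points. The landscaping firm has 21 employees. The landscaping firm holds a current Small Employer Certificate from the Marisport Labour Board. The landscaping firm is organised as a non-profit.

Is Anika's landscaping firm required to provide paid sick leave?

No — exception (a) applies; Anika's landscaping firm is not required to provide paid sick leave.

All of (a)'s requirements are met (the compliance score is 77 points, meeting the 74 points threshold; the employer operates from a single site). As to paragraphs (e)–(i): (e) is inapplicable — the qualifying period is 310 days, not less than 265 days. So (a) applies.
Exception (b) fails — the business's age is 19 months, not under 18 months.
All of (c)'s requirements are met (a current Small Employer Certificate is held; a current Schedule B Declaration is held). But applying paragraph (k): (k) operates against (c): a current Standing Waiver is held. So (c) is unavailable.
Exception (d) requires that the employer's headcount is under 21; but the employer's headcount is 21, not under 21, so (d) is unavailable.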